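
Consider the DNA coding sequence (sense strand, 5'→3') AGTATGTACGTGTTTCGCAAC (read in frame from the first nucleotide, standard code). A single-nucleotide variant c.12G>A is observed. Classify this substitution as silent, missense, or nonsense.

Position 12 falls in codon 4: GTG → Val.
After the substitution the codon is GTA → Val.
Both encode Val, so the change is synonymous.

silent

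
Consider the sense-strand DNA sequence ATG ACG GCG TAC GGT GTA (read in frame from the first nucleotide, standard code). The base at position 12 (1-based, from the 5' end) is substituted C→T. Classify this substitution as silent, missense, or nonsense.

silent

Position 12 falls in codon 4: TAC → Tyr.
After the substitution the codon is TAT → Tyr.
Both encode Tyr, so the change is synonymous.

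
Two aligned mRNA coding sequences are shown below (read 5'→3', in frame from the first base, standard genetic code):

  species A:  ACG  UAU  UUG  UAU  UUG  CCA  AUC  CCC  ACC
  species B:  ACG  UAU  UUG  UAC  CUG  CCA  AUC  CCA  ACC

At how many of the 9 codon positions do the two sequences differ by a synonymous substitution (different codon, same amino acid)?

3

Codon 1: ACG Thr / ACG Thr — identical.
Codon 2: UAU Tyr / UAU Tyr — identical.
Codon 3: UUG Leu / UUG Leu — identical.
Codon 4: UAU Tyr / UAC Tyr — synonymous.
Codon 5: UUG Leu / CUG Leu — synonymous.
Codon 6: CCA Pro / CCA Pro — identical.
Codon 7: AUC Ile / AUC Ile — identical.
Codon 8: CCC Pro / CCA Pro — synonymous.
Codon 9: ACC Thr / ACC Thr — identical.
Synonymous differences: 3.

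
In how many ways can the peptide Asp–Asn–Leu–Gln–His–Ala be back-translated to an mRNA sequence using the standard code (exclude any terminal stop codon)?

384

Asp: 2 codons.
Asn: 2 codons.
Leu: 6 codons.
Gln: 2 codons.
His: 2 codons.
Ala: 4 codons.
2 × 2 × 6 × 2 × 2 × 4 = 384.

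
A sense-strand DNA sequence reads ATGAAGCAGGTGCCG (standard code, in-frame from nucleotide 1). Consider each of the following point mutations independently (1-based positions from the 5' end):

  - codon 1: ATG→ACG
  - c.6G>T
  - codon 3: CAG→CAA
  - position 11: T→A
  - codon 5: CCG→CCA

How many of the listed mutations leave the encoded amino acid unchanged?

2

Codon 1: ATG (Met) → ACG (Thr) — missense.
Codon 2: AAG (Lys) → AAT (Asn) — missense.
Codon 3: CAG (Gln) → CAA (Gln) — synonymous.
Codon 4: GTG (Val) → GAG (Glu) — missense.
Codon 5: CCG (Pro) → CCA (Pro) — synonymous.
Synonymous: 2 of 5.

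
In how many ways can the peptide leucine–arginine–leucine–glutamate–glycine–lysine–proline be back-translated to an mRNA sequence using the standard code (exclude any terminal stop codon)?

Leu: 6 codons.
Arg: 6 codons.
Leu: 6 codons.
Glu: 2 codons.
Gly: 4 codons.
Lys: 2 codons.
Pro: 4 codons.
6 × 6 × 6 × 2 × 4 × 2 × 4 = 13824.

13824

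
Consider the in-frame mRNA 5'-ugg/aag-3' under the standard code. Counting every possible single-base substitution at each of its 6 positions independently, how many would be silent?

Codon 1 (UGG, Trp): 0 synonymous substitutions.
Codon 2 (AAG, Lys): 1 synonymous substitution.
Total: 0 + 1 = 1.

1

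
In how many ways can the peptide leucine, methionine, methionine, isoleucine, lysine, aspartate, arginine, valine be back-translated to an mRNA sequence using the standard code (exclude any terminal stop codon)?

Leu: 6 codons.
Met: 1 codon.
Met: 1 codon.
Ile: 3 codons.
Lys: 2 codons.
Asp: 2 codons.
Arg: 6 codons.
Val: 4 codons.
6 × 1 × 1 × 3 × 2 × 2 × 6 × 4 = 1728.

1728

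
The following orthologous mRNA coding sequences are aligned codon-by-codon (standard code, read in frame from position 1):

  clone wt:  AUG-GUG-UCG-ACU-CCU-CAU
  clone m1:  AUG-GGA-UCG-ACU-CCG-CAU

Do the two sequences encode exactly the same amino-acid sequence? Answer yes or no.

no

Codon 1: AUG Met / AUG Met — identical.
Codon 2: GUG Val / GGA Gly — nonsynonymous.
Codon 3: UCG Ser / UCG Ser — identical.
Codon 4: ACU Thr / ACU Thr — identical.
Codon 5: CCU Pro / CCG Pro — synonymous.
Codon 6: CAU His / CAU His — identical.
Nonsynonymous differences: 1 → different protein.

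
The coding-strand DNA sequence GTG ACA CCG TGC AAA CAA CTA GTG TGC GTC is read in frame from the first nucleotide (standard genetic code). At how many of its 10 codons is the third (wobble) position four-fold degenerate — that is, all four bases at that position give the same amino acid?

Codon 1 GTG (Val): third position 4-fold.
Codon 2 ACA (Thr): third position 4-fold.
Codon 3 CCG (Pro): third position 4-fold.
Codon 4 TGC (Cys): third position 2-fold.
Codon 5 AAA (Lys): third position 2-fold.
Codon 6 CAA (Gln): third position 2-fold.
Codon 7 CTA (Leu): third position 4-fold.
Codon 8 GTG (Val): third position 4-fold.
Codon 9 TGC (Cys): third position 2-fold.
Codon 10 GTC (Val): third position 4-fold.
Four-fold degenerate third positions: 6.

6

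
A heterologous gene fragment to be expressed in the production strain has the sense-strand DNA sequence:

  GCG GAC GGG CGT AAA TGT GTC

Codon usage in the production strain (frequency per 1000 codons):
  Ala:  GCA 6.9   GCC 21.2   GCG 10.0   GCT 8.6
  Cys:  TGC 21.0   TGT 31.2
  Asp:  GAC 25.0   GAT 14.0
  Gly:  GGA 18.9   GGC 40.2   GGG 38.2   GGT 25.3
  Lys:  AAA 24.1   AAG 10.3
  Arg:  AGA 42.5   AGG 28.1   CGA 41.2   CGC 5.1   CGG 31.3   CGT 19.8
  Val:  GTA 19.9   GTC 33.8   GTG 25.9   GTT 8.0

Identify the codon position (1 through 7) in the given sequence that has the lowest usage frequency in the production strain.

Codon 1 GCG (Ala): 10.0 per 1000.
Codon 2 GAC (Asp): 25.0 per 1000.
Codon 3 GGG (Gly): 38.2 per 1000.
Codon 4 CGT (Arg): 19.8 per 1000.
Codon 5 AAA (Lys): 24.1 per 1000.
Codon 6 TGT (Cys): 31.2 per 1000.
Codon 7 GTC (Val): 33.8 per 1000.
Lowest frequency is 10.0 at codon 1.

1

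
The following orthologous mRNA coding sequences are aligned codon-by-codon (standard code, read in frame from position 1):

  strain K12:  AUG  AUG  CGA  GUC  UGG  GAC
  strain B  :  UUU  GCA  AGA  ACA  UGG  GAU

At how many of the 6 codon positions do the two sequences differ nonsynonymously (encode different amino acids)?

3

Codon 1: AUG Met / UUU Phe — nonsynonymous.
Codon 2: AUG Met / GCA Ala — nonsynonymous.
Codon 3: CGA Arg / AGA Arg — synonymous.
Codon 4: GUC Val / ACA Thr — nonsynonymous.
Codon 5: UGG Trp / UGG Trp — identical.
Codon 6: GAC Asp / GAU Asp — synonymous.
Nonsynonymous differences: 3.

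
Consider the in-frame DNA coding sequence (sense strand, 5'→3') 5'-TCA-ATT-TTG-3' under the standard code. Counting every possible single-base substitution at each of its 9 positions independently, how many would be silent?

Codon 1 (TCA, Ser): 3 synonymous substitutions.
Codon 2 (ATT, Ile): 2 synonymous substitutions.
Codon 3 (TTG, Leu): 2 synonymous substitutions.
Total: 3 + 2 + 2 = 7.

7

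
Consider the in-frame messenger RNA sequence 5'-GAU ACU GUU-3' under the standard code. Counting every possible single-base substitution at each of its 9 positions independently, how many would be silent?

7

Codon 1 (GAU, Asp): 1 synonymous substitution.
Codon 2 (ACU, Thr): 3 synonymous substitutions.
Codon 3 (GUU, Val): 3 synonymous substitutions.
Total: 1 + 3 + 3 = 7.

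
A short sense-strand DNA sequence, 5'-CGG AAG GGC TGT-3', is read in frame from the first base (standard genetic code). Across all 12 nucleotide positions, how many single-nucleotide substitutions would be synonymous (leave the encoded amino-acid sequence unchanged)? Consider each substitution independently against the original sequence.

Codon 1 (CGG, Arg): 4 synonymous substitutions.
Codon 2 (AAG, Lys): 1 synonymous substitution.
Codon 3 (GGC, Gly): 3 synonymous substitutions.
Codon 4 (TGT, Cys): 1 synonymous substitution.
Total: 4 + 1 + 3 + 1 = 9.

9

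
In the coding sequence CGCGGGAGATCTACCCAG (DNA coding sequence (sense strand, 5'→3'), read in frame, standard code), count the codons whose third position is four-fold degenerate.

4

Codon 1 CGC (Arg): third position 4-fold.
Codon 2 GGG (Gly): third position 4-fold.
Codon 3 AGA (Arg): third position 2-fold.
Codon 4 TCT (Ser): third position 4-fold.
Codon 5 ACC (Thr): third position 4-fold.
Codon 6 CAG (Gln): third position 2-fold.
Four-fold degenerate third positions: 4.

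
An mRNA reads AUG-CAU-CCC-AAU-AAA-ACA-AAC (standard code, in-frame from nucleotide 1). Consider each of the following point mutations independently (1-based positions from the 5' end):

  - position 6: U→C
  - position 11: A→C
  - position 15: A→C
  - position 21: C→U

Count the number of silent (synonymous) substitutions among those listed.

Codon 2: CAU (His) → CAC (His) — synonymous.
Codon 4: AAU (Asn) → ACU (Thr) — missense.
Codon 5: AAA (Lys) → AAC (Asn) — missense.
Codon 7: AAC (Asn) → AAU (Asn) — synonymous.
Synonymous: 2 of 4.

2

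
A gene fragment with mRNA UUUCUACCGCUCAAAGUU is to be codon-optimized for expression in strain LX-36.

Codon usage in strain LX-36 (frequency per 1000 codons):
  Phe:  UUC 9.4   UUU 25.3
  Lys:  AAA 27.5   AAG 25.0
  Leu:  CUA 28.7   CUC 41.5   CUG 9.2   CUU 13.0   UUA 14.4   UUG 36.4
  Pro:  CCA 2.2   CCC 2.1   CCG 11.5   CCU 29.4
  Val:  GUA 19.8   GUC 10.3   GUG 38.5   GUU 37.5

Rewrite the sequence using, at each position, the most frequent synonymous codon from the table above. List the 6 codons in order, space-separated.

Codon 1 (Phe): best is UUU at 25.3.
Codon 2 (Leu): best is CUC at 41.5.
Codon 3 (Pro): best is CCU at 29.4.
Codon 4 (Leu): best is CUC at 41.5.
Codon 5 (Lys): best is AAA at 27.5.
Codon 6 (Val): best is GUG at 38.5.

UUU CUC CCU CUC AAA GUG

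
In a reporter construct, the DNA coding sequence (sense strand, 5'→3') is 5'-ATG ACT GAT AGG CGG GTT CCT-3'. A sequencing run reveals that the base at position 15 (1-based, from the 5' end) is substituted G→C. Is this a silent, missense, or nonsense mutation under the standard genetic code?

Position 15 falls in codon 5: CGG → Arg.
After the substitution the codon is CGC → Arg.
Both encode Arg, so the change is synonymous.

silent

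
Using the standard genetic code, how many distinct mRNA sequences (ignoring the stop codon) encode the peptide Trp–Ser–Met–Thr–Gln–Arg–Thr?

1152

Trp: 1 codon.
Ser: 6 codons.
Met: 1 codon.
Thr: 4 codons.
Gln: 2 codons.
Arg: 6 codons.
Thr: 4 codons.
1 × 6 × 1 × 4 × 2 × 6 × 4 = 1152.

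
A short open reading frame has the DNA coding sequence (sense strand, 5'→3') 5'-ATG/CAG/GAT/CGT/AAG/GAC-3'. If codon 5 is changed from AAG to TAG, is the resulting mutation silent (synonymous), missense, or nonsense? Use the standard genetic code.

nonsense

Position 13 falls in codon 5: AAG → Lys.
After the substitution the codon is TAG → Stop.
The new codon is a stop codon, so this is a nonsense mutation.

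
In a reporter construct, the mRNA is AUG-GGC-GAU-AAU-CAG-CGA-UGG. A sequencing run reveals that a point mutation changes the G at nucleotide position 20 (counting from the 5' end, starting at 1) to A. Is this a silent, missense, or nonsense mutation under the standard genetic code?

nonsense

Position 20 falls in codon 7: UGG → Trp.
After the substitution the codon is UAG → Stop.
The new codon is a stop codon, so this is a nonsense mutation.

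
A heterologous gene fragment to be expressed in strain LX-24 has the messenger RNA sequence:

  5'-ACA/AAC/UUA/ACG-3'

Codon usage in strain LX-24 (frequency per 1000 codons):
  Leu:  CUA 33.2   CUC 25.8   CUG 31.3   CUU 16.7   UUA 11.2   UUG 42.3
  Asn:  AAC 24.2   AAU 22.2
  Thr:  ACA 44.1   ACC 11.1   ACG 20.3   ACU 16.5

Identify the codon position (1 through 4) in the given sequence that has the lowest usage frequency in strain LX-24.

3

Codon 1 ACA (Thr): 44.1 per 1000.
Codon 2 AAC (Asn): 24.2 per 1000.
Codon 3 UUA (Leu): 11.2 per 1000.
Codon 4 ACG (Thr): 20.3 per 1000.
Lowest frequency is 11.2 at codon 3.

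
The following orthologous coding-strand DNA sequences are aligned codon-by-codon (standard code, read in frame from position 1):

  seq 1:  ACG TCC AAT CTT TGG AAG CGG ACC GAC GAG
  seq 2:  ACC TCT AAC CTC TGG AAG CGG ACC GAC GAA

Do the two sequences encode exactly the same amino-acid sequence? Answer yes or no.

Codon 1: ACG Thr / ACC Thr — synonymous.
Codon 2: TCC Ser / TCT Ser — synonymous.
Codon 3: AAT Asn / AAC Asn — synonymous.
Codon 4: CTT Leu / CTC Leu — synonymous.
Codon 5: TGG Trp / TGG Trp — identical.
Codon 6: AAG Lys / AAG Lys — identical.
Codon 7: CGG Arg / CGG Arg — identical.
Codon 8: ACC Thr / ACC Thr — identical.
Codon 9: GAC Asp / GAC Asp — identical.
Codon 10: GAG Glu / GAA Glu — synonymous.
Nonsynonymous differences: 0 → same protein.

yes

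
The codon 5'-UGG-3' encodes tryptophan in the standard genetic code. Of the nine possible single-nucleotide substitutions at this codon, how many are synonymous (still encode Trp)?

0

Position 1: none → 0 synonymous.
Position 2: none → 0 synonymous.
Position 3: none → 0 synonymous.
Total: 0 + 0 + 0 = 0.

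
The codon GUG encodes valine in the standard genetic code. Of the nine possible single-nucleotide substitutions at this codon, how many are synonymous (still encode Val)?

3

Position 1: none → 0 synonymous.
Position 2: none → 0 synonymous.
Position 3: GUU, GUC, GUA → 3 synonymous.
Total: 0 + 0 + 3 = 3.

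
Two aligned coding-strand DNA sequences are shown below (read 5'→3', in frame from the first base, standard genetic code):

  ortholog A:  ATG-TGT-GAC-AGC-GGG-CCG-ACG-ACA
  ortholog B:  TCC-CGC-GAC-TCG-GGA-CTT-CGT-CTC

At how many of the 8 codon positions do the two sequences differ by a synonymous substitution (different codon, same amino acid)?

2

Codon 1: ATG Met / TCC Ser — nonsynonymous.
Codon 2: TGT Cys / CGC Arg — nonsynonymous.
Codon 3: GAC Asp / GAC Asp — identical.
Codon 4: AGC Ser / TCG Ser — synonymous.
Codon 5: GGG Gly / GGA Gly — synonymous.
Codon 6: CCG Pro / CTT Leu — nonsynonymous.
Codon 7: ACG Thr / CGT Arg — nonsynonymous.
Codon 8: ACA Thr / CTC Leu — nonsynonymous.
Synonymous differences: 2.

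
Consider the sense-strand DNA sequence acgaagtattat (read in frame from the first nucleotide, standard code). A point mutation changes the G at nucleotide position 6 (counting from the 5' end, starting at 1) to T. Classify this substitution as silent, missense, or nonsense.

Position 6 falls in codon 2: AAG → Lys.
After the substitution the codon is AAT → Asn.
Lys ≠ Asn, so this is a missense mutation.

missense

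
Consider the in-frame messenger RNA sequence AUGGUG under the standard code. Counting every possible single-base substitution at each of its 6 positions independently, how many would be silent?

Codon 1 (AUG, Met): 0 synonymous substitutions.
Codon 2 (GUG, Val): 3 synonymous substitutions.
Total: 0 + 3 = 3.

3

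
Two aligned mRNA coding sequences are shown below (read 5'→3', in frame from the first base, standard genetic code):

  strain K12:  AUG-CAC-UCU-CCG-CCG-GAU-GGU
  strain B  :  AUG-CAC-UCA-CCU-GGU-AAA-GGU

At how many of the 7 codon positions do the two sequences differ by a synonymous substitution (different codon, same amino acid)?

Codon 1: AUG Met / AUG Met — identical.
Codon 2: CAC His / CAC His — identical.
Codon 3: UCU Ser / UCA Ser — synonymous.
Codon 4: CCG Pro / CCU Pro — synonymous.
Codon 5: CCG Pro / GGU Gly — nonsynonymous.
Codon 6: GAU Asp / AAA Lys — nonsynonymous.
Codon 7: GGU Gly / GGU Gly — identical.
Synonymous differences: 2.

2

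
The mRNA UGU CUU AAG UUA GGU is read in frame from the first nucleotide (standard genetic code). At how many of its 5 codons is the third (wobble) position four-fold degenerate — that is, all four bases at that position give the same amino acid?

2

Codon 1 UGU (Cys): third position 2-fold.
Codon 2 CUU (Leu): third position 4-fold.
Codon 3 AAG (Lys): third position 2-fold.
Codon 4 UUA (Leu): third position 2-fold.
Codon 5 GGU (Gly): third position 4-fold.
Four-fold degenerate third positions: 2.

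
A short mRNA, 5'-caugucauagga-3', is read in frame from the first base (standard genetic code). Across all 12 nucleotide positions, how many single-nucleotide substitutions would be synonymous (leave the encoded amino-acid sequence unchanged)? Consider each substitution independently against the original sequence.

Codon 1 (CAU, His): 1 synonymous substitution.
Codon 2 (GUC, Val): 3 synonymous substitutions.
Codon 3 (AUA, Ile): 2 synonymous substitutions.
Codon 4 (GGA, Gly): 3 synonymous substitutions.
Total: 1 + 3 + 2 + 3 = 9.

9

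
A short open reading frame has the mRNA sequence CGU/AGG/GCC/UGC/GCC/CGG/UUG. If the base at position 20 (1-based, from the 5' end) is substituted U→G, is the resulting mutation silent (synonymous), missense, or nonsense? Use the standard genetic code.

missense

Position 20 falls in codon 7: UUG → Leu.
After the substitution the codon is UGG → Trp.
Leu ≠ Trp, so this is a missense mutation.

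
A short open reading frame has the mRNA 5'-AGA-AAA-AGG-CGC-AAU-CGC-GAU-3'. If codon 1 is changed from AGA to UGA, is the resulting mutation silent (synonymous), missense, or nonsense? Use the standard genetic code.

Position 1 falls in codon 1: AGA → Arg.
After the substitution the codon is UGA → Stop.
The new codon is a stop codon, so this is a nonsense mutation.

nonsense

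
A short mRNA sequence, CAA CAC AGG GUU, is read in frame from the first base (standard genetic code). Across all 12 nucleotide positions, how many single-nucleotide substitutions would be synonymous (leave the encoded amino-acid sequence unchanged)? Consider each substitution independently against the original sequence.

7

Codon 1 (CAA, Gln): 1 synonymous substitution.
Codon 2 (CAC, His): 1 synonymous substitution.
Codon 3 (AGG, Arg): 2 synonymous substitutions.
Codon 4 (GUU, Val): 3 synonymous substitutions.
Total: 1 + 1 + 2 + 3 = 7.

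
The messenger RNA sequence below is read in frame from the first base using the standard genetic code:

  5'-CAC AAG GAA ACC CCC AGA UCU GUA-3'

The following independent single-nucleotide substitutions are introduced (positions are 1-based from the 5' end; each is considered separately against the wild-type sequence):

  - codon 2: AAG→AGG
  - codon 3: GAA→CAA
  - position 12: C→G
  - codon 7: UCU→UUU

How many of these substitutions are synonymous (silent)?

1

Codon 2: AAG (Lys) → AGG (Arg) — missense.
Codon 3: GAA (Glu) → CAA (Gln) — missense.
Codon 4: ACC (Thr) → ACG (Thr) — synonymous.
Codon 7: UCU (Ser) → UUU (Phe) — missense.
Synonymous: 1 of 4.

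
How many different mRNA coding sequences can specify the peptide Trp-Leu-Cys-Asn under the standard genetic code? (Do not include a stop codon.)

Trp: 1 codon.
Leu: 6 codons.
Cys: 2 codons.
Asn: 2 codons.
1 × 6 × 2 × 2 = 24.

24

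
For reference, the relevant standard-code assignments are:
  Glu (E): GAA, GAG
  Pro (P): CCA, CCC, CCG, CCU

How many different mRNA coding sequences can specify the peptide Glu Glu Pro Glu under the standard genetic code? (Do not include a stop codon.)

32

Glu: 2 codons.
Glu: 2 codons.
Pro: 4 codons.
Glu: 2 codons.
2 × 2 × 4 × 2 = 32.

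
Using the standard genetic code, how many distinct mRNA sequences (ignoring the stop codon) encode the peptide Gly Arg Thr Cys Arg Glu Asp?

4608

Gly: 4 codons.
Arg: 6 codons.
Thr: 4 codons.
Cys: 2 codons.
Arg: 6 codons.
Glu: 2 codons.
Asp: 2 codons.
4 × 6 × 4 × 2 × 6 × 2 × 2 = 4608.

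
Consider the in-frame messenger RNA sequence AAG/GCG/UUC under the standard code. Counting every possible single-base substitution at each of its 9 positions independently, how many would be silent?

5

Codon 1 (AAG, Lys): 1 synonymous substitution.
Codon 2 (GCG, Ala): 3 synonymous substitutions.
Codon 3 (UUC, Phe): 1 synonymous substitution.
Total: 1 + 3 + 1 = 5.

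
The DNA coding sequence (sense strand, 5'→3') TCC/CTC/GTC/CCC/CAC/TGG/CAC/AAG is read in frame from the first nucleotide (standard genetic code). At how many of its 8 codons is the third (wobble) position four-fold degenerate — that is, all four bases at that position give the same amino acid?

4

Codon 1 TCC (Ser): third position 4-fold.
Codon 2 CTC (Leu): third position 4-fold.
Codon 3 GTC (Val): third position 4-fold.
Codon 4 CCC (Pro): third position 4-fold.
Codon 5 CAC (His): third position 2-fold.
Codon 6 TGG (Trp): third position 1-fold.
Codon 7 CAC (His): third position 2-fold.
Codon 8 AAG (Lys): third position 2-fold.
Four-fold degenerate third positions: 4.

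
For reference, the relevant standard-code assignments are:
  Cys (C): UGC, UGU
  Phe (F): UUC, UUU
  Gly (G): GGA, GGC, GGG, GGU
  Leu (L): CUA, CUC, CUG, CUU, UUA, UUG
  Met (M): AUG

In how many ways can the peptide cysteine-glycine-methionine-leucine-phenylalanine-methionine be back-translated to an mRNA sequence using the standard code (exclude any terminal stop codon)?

Cys: 2 codons.
Gly: 4 codons.
Met: 1 codon.
Leu: 6 codons.
Phe: 2 codons.
Met: 1 codon.
2 × 4 × 1 × 6 × 2 × 1 = 96.

96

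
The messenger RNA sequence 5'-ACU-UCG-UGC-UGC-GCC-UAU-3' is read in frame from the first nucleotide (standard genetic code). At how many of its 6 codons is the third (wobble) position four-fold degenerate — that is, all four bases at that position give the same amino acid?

3

Codon 1 ACU (Thr): third position 4-fold.
Codon 2 UCG (Ser): third position 4-fold.
Codon 3 UGC (Cys): third position 2-fold.
Codon 4 UGC (Cys): third position 2-fold.
Codon 5 GCC (Ala): third position 4-fold.
Codon 6 UAU (Tyr): third position 2-fold.
Four-fold degenerate third positions: 3.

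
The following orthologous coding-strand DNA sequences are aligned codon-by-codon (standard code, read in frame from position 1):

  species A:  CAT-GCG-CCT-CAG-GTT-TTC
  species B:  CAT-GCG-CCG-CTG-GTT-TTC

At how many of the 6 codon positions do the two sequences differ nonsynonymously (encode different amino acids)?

1

Codon 1: CAT His / CAT His — identical.
Codon 2: GCG Ala / GCG Ala — identical.
Codon 3: CCT Pro / CCG Pro — synonymous.
Codon 4: CAG Gln / CTG Leu — nonsynonymous.
Codon 5: GTT Val / GTT Val — identical.
Codon 6: TTC Phe / TTC Phe — identical.
Nonsynonymous differences: 1.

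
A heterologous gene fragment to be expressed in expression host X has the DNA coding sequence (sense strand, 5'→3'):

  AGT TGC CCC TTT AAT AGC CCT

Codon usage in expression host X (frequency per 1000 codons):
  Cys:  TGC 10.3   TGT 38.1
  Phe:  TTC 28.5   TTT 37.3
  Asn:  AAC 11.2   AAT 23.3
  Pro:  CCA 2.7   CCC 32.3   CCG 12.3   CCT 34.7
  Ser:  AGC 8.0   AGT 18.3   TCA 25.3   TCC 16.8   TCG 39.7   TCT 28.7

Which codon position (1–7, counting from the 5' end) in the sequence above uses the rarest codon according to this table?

6

Codon 1 AGT (Ser): 18.3 per 1000.
Codon 2 TGC (Cys): 10.3 per 1000.
Codon 3 CCC (Pro): 32.3 per 1000.
Codon 4 TTT (Phe): 37.3 per 1000.
Codon 5 AAT (Asn): 23.3 per 1000.
Codon 6 AGC (Ser): 8.0 per 1000.
Codon 7 CCT (Pro): 34.7 per 1000.
Lowest frequency is 8.0 at codon 6.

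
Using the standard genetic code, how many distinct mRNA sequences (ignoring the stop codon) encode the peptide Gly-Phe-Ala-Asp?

64

Gly: 4 codons.
Phe: 2 codons.
Ala: 4 codons.
Asp: 2 codons.
4 × 2 × 4 × 2 = 64.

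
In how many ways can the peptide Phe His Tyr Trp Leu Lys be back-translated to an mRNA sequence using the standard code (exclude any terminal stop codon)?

Phe: 2 codons.
His: 2 codons.
Tyr: 2 codons.
Trp: 1 codon.
Leu: 6 codons.
Lys: 2 codons.
2 × 2 × 2 × 1 × 6 × 2 = 96.

96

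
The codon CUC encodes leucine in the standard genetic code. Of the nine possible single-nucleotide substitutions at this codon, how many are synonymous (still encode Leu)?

Position 1: none → 0 synonymous.
Position 2: none → 0 synonymous.
Position 3: CUU, CUA, CUG → 3 synonymous.
Total: 0 + 0 + 3 = 3.

3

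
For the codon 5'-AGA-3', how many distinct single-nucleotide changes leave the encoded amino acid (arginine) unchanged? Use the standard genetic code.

2

Position 1: CGA → 1 synonymous.
Position 2: none → 0 synonymous.
Position 3: AGG → 1 synonymous.
Total: 1 + 0 + 1 = 2.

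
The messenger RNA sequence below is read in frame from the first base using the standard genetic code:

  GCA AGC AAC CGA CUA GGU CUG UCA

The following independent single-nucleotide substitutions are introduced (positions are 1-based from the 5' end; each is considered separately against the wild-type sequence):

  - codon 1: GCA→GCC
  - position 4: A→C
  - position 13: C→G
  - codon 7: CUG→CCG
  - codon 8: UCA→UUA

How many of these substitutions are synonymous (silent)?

1

Codon 1: GCA (Ala) → GCC (Ala) — synonymous.
Codon 2: AGC (Ser) → CGC (Arg) — missense.
Codon 5: CUA (Leu) → GUA (Val) — missense.
Codon 7: CUG (Leu) → CCG (Pro) — missense.
Codon 8: UCA (Ser) → UUA (Leu) — missense.
Synonymous: 1 of 5.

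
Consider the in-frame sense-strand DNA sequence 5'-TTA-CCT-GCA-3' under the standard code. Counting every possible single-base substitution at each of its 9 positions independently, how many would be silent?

Codon 1 (TTA, Leu): 2 synonymous substitutions.
Codon 2 (CCT, Pro): 3 synonymous substitutions.
Codon 3 (GCA, Ala): 3 synonymous substitutions.
Total: 2 + 3 + 3 = 8.

8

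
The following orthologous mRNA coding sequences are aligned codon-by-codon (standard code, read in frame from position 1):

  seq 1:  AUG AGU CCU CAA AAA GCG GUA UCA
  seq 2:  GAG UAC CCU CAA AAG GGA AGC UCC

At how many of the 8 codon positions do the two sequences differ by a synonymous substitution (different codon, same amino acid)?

2

Codon 1: AUG Met / GAG Glu — nonsynonymous.
Codon 2: AGU Ser / UAC Tyr — nonsynonymous.
Codon 3: CCU Pro / CCU Pro — identical.
Codon 4: CAA Gln / CAA Gln — identical.
Codon 5: AAA Lys / AAG Lys — synonymous.
Codon 6: GCG Ala / GGA Gly — nonsynonymous.
Codon 7: GUA Val / AGC Ser — nonsynonymous.
Codon 8: UCA Ser / UCC Ser — synonymous.
Synonymous differences: 2.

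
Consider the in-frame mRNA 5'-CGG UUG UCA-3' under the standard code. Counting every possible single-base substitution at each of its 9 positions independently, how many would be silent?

9

Codon 1 (CGG, Arg): 4 synonymous substitutions.
Codon 2 (UUG, Leu): 2 synonymous substitutions.
Codon 3 (UCA, Ser): 3 synonymous substitutions.
Total: 4 + 2 + 3 = 9.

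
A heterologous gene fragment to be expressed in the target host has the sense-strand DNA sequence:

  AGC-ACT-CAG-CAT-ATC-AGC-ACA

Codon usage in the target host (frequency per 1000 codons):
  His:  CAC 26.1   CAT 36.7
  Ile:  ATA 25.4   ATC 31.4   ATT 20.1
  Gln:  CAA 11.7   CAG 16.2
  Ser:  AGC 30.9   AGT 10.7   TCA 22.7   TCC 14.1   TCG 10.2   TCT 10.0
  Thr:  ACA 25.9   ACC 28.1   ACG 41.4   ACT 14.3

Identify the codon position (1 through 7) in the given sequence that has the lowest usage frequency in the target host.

Codon 1 AGC (Ser): 30.9 per 1000.
Codon 2 ACT (Thr): 14.3 per 1000.
Codon 3 CAG (Gln): 16.2 per 1000.
Codon 4 CAT (His): 36.7 per 1000.
Codon 5 ATC (Ile): 31.4 per 1000.
Codon 6 AGC (Ser): 30.9 per 1000.
Codon 7 ACA (Thr): 25.9 per 1000.
Lowest frequency is 14.3 at codon 2.

2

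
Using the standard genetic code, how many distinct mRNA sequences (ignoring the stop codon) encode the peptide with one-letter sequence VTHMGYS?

Val: 4 codons.
Thr: 4 codons.
His: 2 codons.
Met: 1 codon.
Gly: 4 codons.
Tyr: 2 codons.
Ser: 6 codons.
4 × 4 × 2 × 1 × 4 × 2 × 6 = 1536.

1536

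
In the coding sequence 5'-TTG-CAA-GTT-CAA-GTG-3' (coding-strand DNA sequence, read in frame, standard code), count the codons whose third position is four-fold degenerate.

2

Codon 1 TTG (Leu): third position 2-fold.
Codon 2 CAA (Gln): third position 2-fold.
Codon 3 GTT (Val): third position 4-fold.
Codon 4 CAA (Gln): third position 2-fold.
Codon 5 GTG (Val): third position 4-fold.
Four-fold degenerate third positions: 2.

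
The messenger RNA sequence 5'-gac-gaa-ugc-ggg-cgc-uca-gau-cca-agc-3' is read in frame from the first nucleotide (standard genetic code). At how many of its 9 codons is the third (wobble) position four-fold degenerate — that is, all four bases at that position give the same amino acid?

Codon 1 GAC (Asp): third position 2-fold.
Codon 2 GAA (Glu): third position 2-fold.
Codon 3 UGC (Cys): third position 2-fold.
Codon 4 GGG (Gly): third position 4-fold.
Codon 5 CGC (Arg): third position 4-fold.
Codon 6 UCA (Ser): third position 4-fold.
Codon 7 GAU (Asp): third position 2-fold.
Codon 8 CCA (Pro): third position 4-fold.
Codon 9 AGC (Ser): third position 2-fold.
Four-fold degenerate third positions: 4.

4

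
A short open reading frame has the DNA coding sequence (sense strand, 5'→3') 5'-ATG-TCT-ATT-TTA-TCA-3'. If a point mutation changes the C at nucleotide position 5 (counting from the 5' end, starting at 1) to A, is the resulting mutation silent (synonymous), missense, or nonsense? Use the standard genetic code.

missense

Position 5 falls in codon 2: TCT → Ser.
After the substitution the codon is TAT → Tyr.
Ser ≠ Tyr, so this is a missense mutation.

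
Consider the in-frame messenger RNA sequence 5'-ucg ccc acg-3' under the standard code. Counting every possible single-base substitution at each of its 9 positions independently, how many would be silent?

9

Codon 1 (UCG, Ser): 3 synonymous substitutions.
Codon 2 (CCC, Pro): 3 synonymous substitutions.
Codon 3 (ACG, Thr): 3 synonymous substitutions.
Total: 3 + 3 + 3 = 9.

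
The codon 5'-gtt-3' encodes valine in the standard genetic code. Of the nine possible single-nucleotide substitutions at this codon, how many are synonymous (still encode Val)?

3

Position 1: none → 0 synonymous.
Position 2: none → 0 synonymous.
Position 3: GTC, GTA, GTG → 3 synonymous.
Total: 0 + 0 + 3 = 3.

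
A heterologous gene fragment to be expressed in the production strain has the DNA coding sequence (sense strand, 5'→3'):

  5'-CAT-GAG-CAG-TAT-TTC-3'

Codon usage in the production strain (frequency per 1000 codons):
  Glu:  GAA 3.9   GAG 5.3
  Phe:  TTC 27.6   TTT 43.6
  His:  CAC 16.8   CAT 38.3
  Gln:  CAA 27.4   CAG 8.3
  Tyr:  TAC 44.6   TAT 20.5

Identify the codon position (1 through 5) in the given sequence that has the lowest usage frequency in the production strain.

Codon 1 CAT (His): 38.3 per 1000.
Codon 2 GAG (Glu): 5.3 per 1000.
Codon 3 CAG (Gln): 8.3 per 1000.
Codon 4 TAT (Tyr): 20.5 per 1000.
Codon 5 TTC (Phe): 27.6 per 1000.
Lowest frequency is 5.3 at codon 2.

2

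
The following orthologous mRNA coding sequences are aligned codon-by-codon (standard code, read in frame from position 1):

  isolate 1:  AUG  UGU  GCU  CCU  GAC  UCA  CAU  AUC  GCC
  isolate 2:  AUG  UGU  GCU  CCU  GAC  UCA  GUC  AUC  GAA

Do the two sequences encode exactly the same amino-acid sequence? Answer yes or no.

Codon 1: AUG Met / AUG Met — identical.
Codon 2: UGU Cys / UGU Cys — identical.
Codon 3: GCU Ala / GCU Ala — identical.
Codon 4: CCU Pro / CCU Pro — identical.
Codon 5: GAC Asp / GAC Asp — identical.
Codon 6: UCA Ser / UCA Ser — identical.
Codon 7: CAU His / GUC Val — nonsynonymous.
Codon 8: AUC Ile / AUC Ile — identical.
Codon 9: GCC Ala / GAA Glu — nonsynonymous.
Nonsynonymous differences: 2 → different protein.

no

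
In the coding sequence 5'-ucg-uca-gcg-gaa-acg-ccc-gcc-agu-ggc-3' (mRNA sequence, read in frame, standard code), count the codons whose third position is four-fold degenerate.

7

Codon 1 UCG (Ser): third position 4-fold.
Codon 2 UCA (Ser): third position 4-fold.
Codon 3 GCG (Ala): third position 4-fold.
Codon 4 GAA (Glu): third position 2-fold.
Codon 5 ACG (Thr): third position 4-fold.
Codon 6 CCC (Pro): third position 4-fold.
Codon 7 GCC (Ala): third position 4-fold.
Codon 8 AGU (Ser): third position 2-fold.
Codon 9 GGC (Gly): third position 4-fold.
Four-fold degenerate third positions: 7.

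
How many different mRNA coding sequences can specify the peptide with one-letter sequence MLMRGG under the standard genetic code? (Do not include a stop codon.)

576

Met: 1 codon.
Leu: 6 codons.
Met: 1 codon.
Arg: 6 codons.
Gly: 4 codons.
Gly: 4 codons.
1 × 6 × 1 × 6 × 4 × 4 = 576.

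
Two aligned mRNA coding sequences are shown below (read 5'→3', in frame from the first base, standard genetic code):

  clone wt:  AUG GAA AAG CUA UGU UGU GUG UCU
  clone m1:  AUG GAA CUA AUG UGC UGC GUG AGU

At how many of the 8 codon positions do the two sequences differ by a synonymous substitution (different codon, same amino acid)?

Codon 1: AUG Met / AUG Met — identical.
Codon 2: GAA Glu / GAA Glu — identical.
Codon 3: AAG Lys / CUA Leu — nonsynonymous.
Codon 4: CUA Leu / AUG Met — nonsynonymous.
Codon 5: UGU Cys / UGC Cys — synonymous.
Codon 6: UGU Cys / UGC Cys — synonymous.
Codon 7: GUG Val / GUG Val — identical.
Codon 8: UCU Ser / AGU Ser — synonymous.
Synonymous differences: 3.

3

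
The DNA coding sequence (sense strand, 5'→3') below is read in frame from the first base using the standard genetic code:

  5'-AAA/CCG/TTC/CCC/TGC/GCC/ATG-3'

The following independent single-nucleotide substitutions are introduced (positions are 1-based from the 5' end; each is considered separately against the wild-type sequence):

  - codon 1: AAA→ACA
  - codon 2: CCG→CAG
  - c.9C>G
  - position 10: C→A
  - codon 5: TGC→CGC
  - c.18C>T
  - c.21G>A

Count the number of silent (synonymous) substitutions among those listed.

1

Codon 1: AAA (Lys) → ACA (Thr) — missense.
Codon 2: CCG (Pro) → CAG (Gln) — missense.
Codon 3: TTC (Phe) → TTG (Leu) — missense.
Codon 4: CCC (Pro) → ACC (Thr) — missense.
Codon 5: TGC (Cys) → CGC (Arg) — missense.
Codon 6: GCC (Ala) → GCT (Ala) — synonymous.
Codon 7: ATG (Met) → ATA (Ile) — missense.
Synonymous: 1 of 7.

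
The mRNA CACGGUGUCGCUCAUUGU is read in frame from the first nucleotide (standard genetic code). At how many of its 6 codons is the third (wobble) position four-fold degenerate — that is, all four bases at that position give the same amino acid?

3

Codon 1 CAC (His): third position 2-fold.
Codon 2 GGU (Gly): third position 4-fold.
Codon 3 GUC (Val): third position 4-fold.
Codon 4 GCU (Ala): third position 4-fold.
Codon 5 CAU (His): third position 2-fold.
Codon 6 UGU (Cys): third position 2-fold.
Four-fold degenerate third positions: 3.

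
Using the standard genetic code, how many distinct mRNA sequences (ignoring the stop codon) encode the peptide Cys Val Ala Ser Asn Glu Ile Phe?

Cys: 2 codons.
Val: 4 codons.
Ala: 4 codons.
Ser: 6 codons.
Asn: 2 codons.
Glu: 2 codons.
Ile: 3 codons.
Phe: 2 codons.
2 × 4 × 4 × 6 × 2 × 2 × 3 × 2 = 4608.

4608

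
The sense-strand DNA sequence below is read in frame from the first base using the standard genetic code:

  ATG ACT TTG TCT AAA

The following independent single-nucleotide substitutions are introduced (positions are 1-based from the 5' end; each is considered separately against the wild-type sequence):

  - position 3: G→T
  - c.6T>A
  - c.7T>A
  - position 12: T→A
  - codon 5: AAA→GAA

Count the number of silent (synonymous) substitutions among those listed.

2

Codon 1: ATG (Met) → ATT (Ile) — missense.
Codon 2: ACT (Thr) → ACA (Thr) — synonymous.
Codon 3: TTG (Leu) → ATG (Met) — missense.
Codon 4: TCT (Ser) → TCA (Ser) — synonymous.
Codon 5: AAA (Lys) → GAA (Glu) — missense.
Synonymous: 2 of 5.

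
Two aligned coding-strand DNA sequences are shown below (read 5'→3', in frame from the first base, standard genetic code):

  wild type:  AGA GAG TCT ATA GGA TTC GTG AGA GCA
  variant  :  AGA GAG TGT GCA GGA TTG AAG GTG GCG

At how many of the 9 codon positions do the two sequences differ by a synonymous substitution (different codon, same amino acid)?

Codon 1: AGA Arg / AGA Arg — identical.
Codon 2: GAG Glu / GAG Glu — identical.
Codon 3: TCT Ser / TGT Cys — nonsynonymous.
Codon 4: ATA Ile / GCA Ala — nonsynonymous.
Codon 5: GGA Gly / GGA Gly — identical.
Codon 6: TTC Phe / TTG Leu — nonsynonymous.
Codon 7: GTG Val / AAG Lys — nonsynonymous.
Codon 8: AGA Arg / GTG Val — nonsynonymous.
Codon 9: GCA Ala / GCG Ala — synonymous.
Synonymous differences: 1.

1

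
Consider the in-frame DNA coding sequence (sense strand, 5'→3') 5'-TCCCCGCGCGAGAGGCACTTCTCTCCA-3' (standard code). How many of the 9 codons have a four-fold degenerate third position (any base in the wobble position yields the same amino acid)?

Codon 1 TCC (Ser): third position 4-fold.
Codon 2 CCG (Pro): third position 4-fold.
Codon 3 CGC (Arg): third position 4-fold.
Codon 4 GAG (Glu): third position 2-fold.
Codon 5 AGG (Arg): third position 2-fold.
Codon 6 CAC (His): third position 2-fold.
Codon 7 TTC (Phe): third position 2-fold.
Codon 8 TCT (Ser): third position 4-fold.
Codon 9 CCA (Pro): third position 4-fold.
Four-fold degenerate third positions: 5.

5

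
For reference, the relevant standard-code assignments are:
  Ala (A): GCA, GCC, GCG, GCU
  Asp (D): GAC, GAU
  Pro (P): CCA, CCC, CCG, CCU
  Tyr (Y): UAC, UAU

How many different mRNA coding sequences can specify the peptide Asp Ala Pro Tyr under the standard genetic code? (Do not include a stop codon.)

Asp: 2 codons.
Ala: 4 codons.
Pro: 4 codons.
Tyr: 2 codons.
2 × 4 × 4 × 2 = 64.

64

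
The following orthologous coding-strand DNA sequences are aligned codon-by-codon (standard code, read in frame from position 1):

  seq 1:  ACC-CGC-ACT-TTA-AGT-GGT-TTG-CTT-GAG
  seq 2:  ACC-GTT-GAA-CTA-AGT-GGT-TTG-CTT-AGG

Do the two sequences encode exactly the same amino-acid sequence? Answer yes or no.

no

Codon 1: ACC Thr / ACC Thr — identical.
Codon 2: CGC Arg / GTT Val — nonsynonymous.
Codon 3: ACT Thr / GAA Glu — nonsynonymous.
Codon 4: TTA Leu / CTA Leu — synonymous.
Codon 5: AGT Ser / AGT Ser — identical.
Codon 6: GGT Gly / GGT Gly — identical.
Codon 7: TTG Leu / TTG Leu — identical.
Codon 8: CTT Leu / CTT Leu — identical.
Codon 9: GAG Glu / AGG Arg — nonsynonymous.
Nonsynonymous differences: 3 → different protein.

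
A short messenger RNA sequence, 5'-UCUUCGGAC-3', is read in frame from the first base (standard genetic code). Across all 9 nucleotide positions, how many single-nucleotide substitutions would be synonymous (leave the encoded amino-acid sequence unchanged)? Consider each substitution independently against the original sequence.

7

Codon 1 (UCU, Ser): 3 synonymous substitutions.
Codon 2 (UCG, Ser): 3 synonymous substitutions.
Codon 3 (GAC, Asp): 1 synonymous substitution.
Total: 3 + 3 + 1 = 7.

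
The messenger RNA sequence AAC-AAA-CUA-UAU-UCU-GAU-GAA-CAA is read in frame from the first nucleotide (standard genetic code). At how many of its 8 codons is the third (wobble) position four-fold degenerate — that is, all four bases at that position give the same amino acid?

Codon 1 AAC (Asn): third position 2-fold.
Codon 2 AAA (Lys): third position 2-fold.
Codon 3 CUA (Leu): third position 4-fold.
Codon 4 UAU (Tyr): third position 2-fold.
Codon 5 UCU (Ser): third position 4-fold.
Codon 6 GAU (Asp): third position 2-fold.
Codon 7 GAA (Glu): third position 2-fold.
Codon 8 CAA (Gln): third position 2-fold.
Four-fold degenerate third positions: 2.

2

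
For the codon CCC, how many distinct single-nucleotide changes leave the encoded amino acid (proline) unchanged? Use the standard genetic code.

Position 1: none → 0 synonymous.
Position 2: none → 0 synonymous.
Position 3: CCU, CCA, CCG → 3 synonymous.
Total: 0 + 0 + 3 = 3.

3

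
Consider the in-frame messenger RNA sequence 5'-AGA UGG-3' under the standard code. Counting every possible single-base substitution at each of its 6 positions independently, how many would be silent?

Codon 1 (AGA, Arg): 2 synonymous substitutions.
Codon 2 (UGG, Trp): 0 synonymous substitutions.
Total: 2 + 0 = 2.

2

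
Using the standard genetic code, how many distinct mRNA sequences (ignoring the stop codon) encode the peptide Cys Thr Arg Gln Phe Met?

Cys: 2 codons.
Thr: 4 codons.
Arg: 6 codons.
Gln: 2 codons.
Phe: 2 codons.
Met: 1 codon.
2 × 4 × 6 × 2 × 2 × 1 = 192.

192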